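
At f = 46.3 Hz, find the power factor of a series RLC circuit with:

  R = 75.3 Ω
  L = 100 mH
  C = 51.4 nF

Step 1 — Angular frequency: ω = 2π·f = 2π·46.3 = 290.9 rad/s.
Step 2 — Component impedances:
  R: Z = R = 75.3 Ω
  L: Z = jωL = j·290.9·0.1 = 0 + j29.09 Ω
  C: Z = 1/(jωC) = -j/(ω·C) = 0 - j6.688e+04 Ω
Step 3 — Series combination: Z_total = R + L + C = 75.3 - j6.685e+04 Ω = 6.685e+04∠-89.9° Ω.
Step 4 — Power factor: PF = cos(φ) = Re(Z)/|Z| = 75.3/6.685e+04 = 0.001126.
Step 5 — Type: Im(Z) = -6.685e+04 ⇒ leading (phase φ = -89.9°).

PF = 0.001126 (leading, φ = -89.9°)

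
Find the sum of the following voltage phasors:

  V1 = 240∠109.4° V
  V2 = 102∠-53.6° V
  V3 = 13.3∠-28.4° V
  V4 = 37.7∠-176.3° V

Step 1 — Convert each phasor to rectangular form:
  V1 = 240·(cos(109.4°) + j·sin(109.4°)) = -79.72 + j226.4 V
  V2 = 102·(cos(-53.6°) + j·sin(-53.6°)) = 60.53 - j82.1 V
  V3 = 13.3·(cos(-28.4°) + j·sin(-28.4°)) = 11.7 - j6.326 V
  V4 = 37.7·(cos(-176.3°) + j·sin(-176.3°)) = -37.62 - j2.433 V
Step 2 — Sum components: V_total = -45.11 + j135.5 V.
Step 3 — Convert to polar: |V_total| = 142.8 V, ∠V_total = 108.4°.

V_total = 142.8∠108.4° V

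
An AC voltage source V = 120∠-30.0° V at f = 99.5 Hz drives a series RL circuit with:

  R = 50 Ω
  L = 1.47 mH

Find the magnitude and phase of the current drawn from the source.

Step 1 — Angular frequency: ω = 2π·f = 2π·99.5 = 625.2 rad/s.
Step 2 — Component impedances:
  R: Z = R = 50 Ω
  L: Z = jωL = j·625.2·0.00147 = 0 + j0.919 Ω
Step 3 — Series combination: Z_total = R + L = 50 + j0.919 Ω = 50.01∠1.1° Ω.
Step 4 — Source phasor: V = 120∠-30.0° V = 103.9 - j60 V.
Step 5 — Ohm's law: I = V / Z_total = (103.9 - j60) / (50 + j0.919) = 2.056 - j1.238 A.
Step 6 — Convert to polar: |I| = 2.4 A, ∠I = -31.1°.

I = 2.4∠-31.1° A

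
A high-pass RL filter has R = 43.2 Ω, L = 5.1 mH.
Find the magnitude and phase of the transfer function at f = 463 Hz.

Step 1 — Angular frequency: ω = 2π·463 = 2909 rad/s.
Step 2 — Transfer function: H(jω) = jωL/(R + jωL).
Step 3 — Numerator jωL = j·14.84; denominator R + jωL = 43.2 + j14.84.
Step 4 — H = 0.1055 + j0.3072.
Step 5 — Magnitude: |H| = 0.3248 (-9.8 dB); phase: φ = 71.0°.

|H| = 0.3248 (-9.8 dB), φ = 71.0°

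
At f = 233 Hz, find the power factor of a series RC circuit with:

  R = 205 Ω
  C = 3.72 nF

Step 1 — Angular frequency: ω = 2π·f = 2π·233 = 1464 rad/s.
Step 2 — Component impedances:
  R: Z = R = 205 Ω
  C: Z = 1/(jωC) = -j/(ω·C) = 0 - j1.836e+05 Ω
Step 3 — Series combination: Z_total = R + C = 205 - j1.836e+05 Ω = 1.836e+05∠-89.9° Ω.
Step 4 — Power factor: PF = cos(φ) = Re(Z)/|Z| = 205/1.8362e+05 = 0.001116.
Step 5 — Type: Im(Z) = -1.836e+05 ⇒ leading (phase φ = -89.9°).

PF = 0.001116 (leading, φ = -89.9°)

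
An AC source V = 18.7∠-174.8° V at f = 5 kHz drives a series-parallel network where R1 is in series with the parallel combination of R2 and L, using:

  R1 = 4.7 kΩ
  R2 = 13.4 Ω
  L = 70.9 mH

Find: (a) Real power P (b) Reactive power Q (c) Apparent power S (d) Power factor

Step 1 — Angular frequency: ω = 2π·f = 2π·5000 = 3.142e+04 rad/s.
Step 2 — Component impedances:
  R1: Z = R = 4700 Ω
  R2: Z = R = 13.4 Ω
  L: Z = jωL = j·3.142e+04·0.0709 = 0 + j2227 Ω
Step 3 — Parallel branch: R2 || L = 1/(1/R2 + 1/L) = 13.4 + j0.08061 Ω.
Step 4 — Series with R1: Z_total = R1 + (R2 || L) = 4713 + j0.08061 Ω = 4713∠0.0° Ω.
Step 5 — Source phasor: V = 18.7∠-174.8° V = -18.62 - j1.695 V.
Step 6 — Current: I = V / Z = -0.003951 - j0.0003595 A = 0.003967∠-174.8° A.
Step 7 — Complex power: S = V·I* = 0.07419 + j1.269e-06 VA.
Step 8 — Real power: P = Re(S) = 0.07419 W.
Step 9 — Reactive power: Q = Im(S) = 1.269e-06 VAR.
Step 10 — Apparent power: |S| = 0.07419 VA.
Step 11 — Power factor: PF = P/|S| = 1 (lagging).

(a) P = 0.07419 W  (b) Q = 1.269e-06 VAR  (c) S = 0.07419 VA  (d) PF = 1 (lagging)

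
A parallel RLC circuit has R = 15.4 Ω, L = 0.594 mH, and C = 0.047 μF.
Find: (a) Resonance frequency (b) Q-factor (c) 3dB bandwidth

Step 1 — Resonance: ω₀ = 1/√(LC) = 1/√(0.000594·4.7e-08) = 1.893e+05 rad/s.
Step 2 — f₀ = ω₀/(2π) = 3.012e+04 Hz.
Step 3 — Parallel Q: Q = R/(ω₀L) = 15.4/(1.893e+05·0.000594) = 0.137.
Step 4 — Bandwidth: Δω = ω₀/Q = 1.382e+06 rad/s; BW = Δω/(2π) = 2.199e+05 Hz.

(a) f₀ = 3.012e+04 Hz  (b) Q = 0.137  (c) BW = 2.199e+05 Hz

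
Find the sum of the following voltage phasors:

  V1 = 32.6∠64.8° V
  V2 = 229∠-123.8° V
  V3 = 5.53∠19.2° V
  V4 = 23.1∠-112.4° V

Step 1 — Convert each phasor to rectangular form:
  V1 = 32.6·(cos(64.8°) + j·sin(64.8°)) = 13.88 + j29.5 V
  V2 = 229·(cos(-123.8°) + j·sin(-123.8°)) = -127.4 - j190.3 V
  V3 = 5.53·(cos(19.2°) + j·sin(19.2°)) = 5.222 + j1.819 V
  V4 = 23.1·(cos(-112.4°) + j·sin(-112.4°)) = -8.803 - j21.36 V
Step 2 — Sum components: V_total = -117.1 - j180.3 V.
Step 3 — Convert to polar: |V_total| = 215 V, ∠V_total = -123.0°.

V_total = 215∠-123.0° V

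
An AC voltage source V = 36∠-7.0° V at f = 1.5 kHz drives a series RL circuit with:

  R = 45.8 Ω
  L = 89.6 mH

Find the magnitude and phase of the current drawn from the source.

Step 1 — Angular frequency: ω = 2π·f = 2π·1500 = 9425 rad/s.
Step 2 — Component impedances:
  R: Z = R = 45.8 Ω
  L: Z = jωL = j·9425·0.0896 = 0 + j844.5 Ω
Step 3 — Series combination: Z_total = R + L = 45.8 + j844.5 Ω = 845.7∠86.9° Ω.
Step 4 — Source phasor: V = 36∠-7.0° V = 35.73 - j4.387 V.
Step 5 — Ohm's law: I = V / Z_total = (35.73 - j4.387) / (45.8 + j844.5) = -0.002892 - j0.04247 A.
Step 6 — Convert to polar: |I| = 0.04257 A, ∠I = -93.9°.

I = 0.04257∠-93.9° A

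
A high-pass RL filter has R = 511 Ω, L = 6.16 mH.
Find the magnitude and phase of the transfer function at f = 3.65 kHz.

Step 1 — Angular frequency: ω = 2π·3650 = 2.293e+04 rad/s.
Step 2 — Transfer function: H(jω) = jωL/(R + jωL).
Step 3 — Numerator jωL = j·141.3; denominator R + jωL = 511 + j141.3.
Step 4 — H = 0.071 + j0.2568.
Step 5 — Magnitude: |H| = 0.2665 (-11.5 dB); phase: φ = 74.5°.

|H| = 0.2665 (-11.5 dB), φ = 74.5°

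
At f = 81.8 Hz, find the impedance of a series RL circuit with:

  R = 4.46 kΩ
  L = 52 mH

Step 1 — Angular frequency: ω = 2π·f = 2π·81.8 = 514 rad/s.
Step 2 — Component impedances:
  R: Z = R = 4460 Ω
  L: Z = jωL = j·514·0.052 = 0 + j26.73 Ω
Step 3 — Series combination: Z_total = R + L = 4460 + j26.73 Ω = 4460∠0.3° Ω.

Z = 4460 + j26.73 Ω = 4460∠0.3° Ω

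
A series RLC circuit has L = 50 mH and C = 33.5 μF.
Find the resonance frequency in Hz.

Step 1 — Resonance condition Im(Z)=0 gives ω₀ = 1/√(LC).
Step 2 — ω₀ = 1/√(0.05·3.35e-05) = 772.7 rad/s.
Step 3 — f₀ = ω₀/(2π) = 123 Hz.

f₀ = 123 Hz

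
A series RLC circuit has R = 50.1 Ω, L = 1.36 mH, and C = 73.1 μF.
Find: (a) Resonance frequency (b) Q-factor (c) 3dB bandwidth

Step 1 — Resonance: ω₀ = 1/√(LC) = 1/√(0.00136·7.31e-05) = 3172 rad/s.
Step 2 — f₀ = ω₀/(2π) = 504.8 Hz.
Step 3 — Series Q: Q = ω₀L/R = 3172·0.00136/50.1 = 0.08609.
Step 4 — Bandwidth: Δω = ω₀/Q = 3.684e+04 rad/s; BW = Δω/(2π) = 5863 Hz.

(a) f₀ = 504.8 Hz  (b) Q = 0.08609  (c) BW = 5863 Hz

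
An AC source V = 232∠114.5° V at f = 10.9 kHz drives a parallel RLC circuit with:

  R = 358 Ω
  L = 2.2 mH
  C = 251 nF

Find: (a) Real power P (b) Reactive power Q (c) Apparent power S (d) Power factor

Step 1 — Angular frequency: ω = 2π·f = 2π·1.09e+04 = 6.849e+04 rad/s.
Step 2 — Component impedances:
  R: Z = R = 358 Ω
  L: Z = jωL = j·6.849e+04·0.0022 = 0 + j150.7 Ω
  C: Z = 1/(jωC) = -j/(ω·C) = 0 - j58.17 Ω
Step 3 — Parallel combination: 1/Z_total = 1/R + 1/L + 1/C; Z_total = 23.44 - j88.55 Ω = 91.6∠-75.2° Ω.
Step 4 — Source phasor: V = 232∠114.5° V = -96.21 + j211.1 V.
Step 5 — Current: I = V / Z = -2.497 - j0.4256 A = 2.533∠-170.3° A.
Step 6 — Complex power: S = V·I* = 150.3 - j568 VA.
Step 7 — Real power: P = Re(S) = 150.3 W.
Step 8 — Reactive power: Q = Im(S) = -568 VAR.
Step 9 — Apparent power: |S| = 587.6 VA.
Step 10 — Power factor: PF = P/|S| = 0.2559 (leading).

(a) P = 150.3 W  (b) Q = -568 VAR  (c) S = 587.6 VA  (d) PF = 0.2559 (leading)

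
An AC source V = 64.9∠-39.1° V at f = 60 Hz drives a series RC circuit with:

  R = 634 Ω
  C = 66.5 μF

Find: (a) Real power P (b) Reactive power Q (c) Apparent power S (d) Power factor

Step 1 — Angular frequency: ω = 2π·f = 2π·60 = 377 rad/s.
Step 2 — Component impedances:
  R: Z = R = 634 Ω
  C: Z = 1/(jωC) = -j/(ω·C) = 0 - j39.89 Ω
Step 3 — Series combination: Z_total = R + C = 634 - j39.89 Ω = 635.3∠-3.6° Ω.
Step 4 — Source phasor: V = 64.9∠-39.1° V = 50.37 - j40.93 V.
Step 5 — Current: I = V / Z = 0.08317 - j0.05933 A = 0.1022∠-35.5° A.
Step 6 — Complex power: S = V·I* = 6.617 - j0.4163 VA.
Step 7 — Real power: P = Re(S) = 6.617 W.
Step 8 — Reactive power: Q = Im(S) = -0.4163 VAR.
Step 9 — Apparent power: |S| = 6.63 VA.
Step 10 — Power factor: PF = P/|S| = 0.998 (leading).

(a) P = 6.617 W  (b) Q = -0.4163 VAR  (c) S = 6.63 VA  (d) PF = 0.998 (leading)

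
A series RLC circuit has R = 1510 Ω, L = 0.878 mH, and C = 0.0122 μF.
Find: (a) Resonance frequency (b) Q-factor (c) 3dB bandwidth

Step 1 — Resonance condition Im(Z)=0 gives ω₀ = 1/√(LC).
Step 2 — ω₀ = 1/√(0.000878·1.22e-08) = 3.055e+05 rad/s.
Step 3 — f₀ = ω₀/(2π) = 4.863e+04 Hz.
Step 4 — Series Q: Q = ω₀L/R = 3.055e+05·0.000878/1510 = 0.1777.
Step 5 — 3dB bandwidth: Δω = ω₀/Q = 1.72e+06 rad/s; BW = Δω/(2π) = 2.737e+05 Hz.

(a) f₀ = 4.863e+04 Hz  (b) Q = 0.1777  (c) BW = 2.737e+05 Hz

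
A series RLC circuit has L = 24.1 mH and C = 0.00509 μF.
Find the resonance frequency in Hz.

Step 1 — Resonance condition Im(Z)=0 gives ω₀ = 1/√(LC).
Step 2 — ω₀ = 1/√(0.0241·5.09e-09) = 9.029e+04 rad/s.
Step 3 — f₀ = ω₀/(2π) = 1.437e+04 Hz.

f₀ = 1.437e+04 Hz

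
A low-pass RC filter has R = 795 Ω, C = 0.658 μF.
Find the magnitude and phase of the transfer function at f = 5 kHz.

Step 1 — Angular frequency: ω = 2π·5000 = 3.142e+04 rad/s.
Step 2 — Transfer function: H(jω) = 1/(1 + jωRC).
Step 3 — Denominator: 1 + jωRC = 1 + j·3.142e+04·795·6.58e-07 = 1 + j16.43.
Step 4 — H = 0.003689 - j0.06063.
Step 5 — Magnitude: |H| = 0.06074 (-24.3 dB); phase: φ = -86.5°.

|H| = 0.06074 (-24.3 dB), φ = -86.5°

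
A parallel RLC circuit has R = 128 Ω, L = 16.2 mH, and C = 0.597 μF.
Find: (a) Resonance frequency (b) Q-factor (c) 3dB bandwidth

Step 1 — Resonance: ω₀ = 1/√(LC) = 1/√(0.0162·5.97e-07) = 1.017e+04 rad/s.
Step 2 — f₀ = ω₀/(2π) = 1618 Hz.
Step 3 — Parallel Q: Q = R/(ω₀L) = 128/(1.017e+04·0.0162) = 0.777.
Step 4 — Bandwidth: Δω = ω₀/Q = 1.309e+04 rad/s; BW = Δω/(2π) = 2083 Hz.

(a) f₀ = 1618 Hz  (b) Q = 0.777  (c) BW = 2083 Hz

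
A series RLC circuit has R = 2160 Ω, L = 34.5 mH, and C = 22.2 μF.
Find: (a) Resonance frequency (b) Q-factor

Step 1 — Resonance condition Im(Z)=0 gives ω₀ = 1/√(LC).
Step 2 — ω₀ = 1/√(0.0345·2.22e-05) = 1143 rad/s.
Step 3 — f₀ = ω₀/(2π) = 181.9 Hz.
Step 4 — Series Q: Q = ω₀L/R = 1143·0.0345/2160 = 0.01825.

(a) f₀ = 181.9 Hz  (b) Q = 0.01825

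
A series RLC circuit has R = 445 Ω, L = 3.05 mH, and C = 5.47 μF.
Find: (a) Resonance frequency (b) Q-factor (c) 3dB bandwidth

Step 1 — Resonance: ω₀ = 1/√(LC) = 1/√(0.00305·5.47e-06) = 7742 rad/s.
Step 2 — f₀ = ω₀/(2π) = 1232 Hz.
Step 3 — Series Q: Q = ω₀L/R = 7742·0.00305/445 = 0.05306.
Step 4 — Bandwidth: Δω = ω₀/Q = 1.459e+05 rad/s; BW = Δω/(2π) = 2.322e+04 Hz.

(a) f₀ = 1232 Hz  (b) Q = 0.05306  (c) BW = 2.322e+04 Hz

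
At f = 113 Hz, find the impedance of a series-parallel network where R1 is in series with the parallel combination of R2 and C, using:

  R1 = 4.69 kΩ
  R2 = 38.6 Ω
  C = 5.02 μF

Step 1 — Angular frequency: ω = 2π·f = 2π·113 = 710 rad/s.
Step 2 — Component impedances:
  R1: Z = R = 4690 Ω
  R2: Z = R = 38.6 Ω
  C: Z = 1/(jωC) = -j/(ω·C) = 0 - j280.6 Ω
Step 3 — Parallel branch: R2 || C = 1/(1/R2 + 1/C) = 37.88 - j5.212 Ω.
Step 4 — Series with R1: Z_total = R1 + (R2 || C) = 4728 - j5.212 Ω = 4728∠-0.1° Ω.

Z = 4728 - j5.212 Ω = 4728∠-0.1° Ω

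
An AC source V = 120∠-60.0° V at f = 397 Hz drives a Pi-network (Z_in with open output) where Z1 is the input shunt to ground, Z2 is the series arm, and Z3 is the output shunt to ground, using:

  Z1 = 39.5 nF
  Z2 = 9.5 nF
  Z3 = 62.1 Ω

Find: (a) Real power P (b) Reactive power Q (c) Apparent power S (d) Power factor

Step 1 — Angular frequency: ω = 2π·f = 2π·397 = 2494 rad/s.
Step 2 — Component impedances:
  Z1: Z = 1/(jωC) = -j/(ω·C) = 0 - j1.015e+04 Ω
  Z2: Z = 1/(jωC) = -j/(ω·C) = 0 - j4.22e+04 Ω
  Z3: Z = R = 62.1 Ω
Step 3 — With open output, the series arm Z2 and the output shunt Z3 appear in series to ground: Z2 + Z3 = 62.1 - j4.22e+04 Ω.
Step 4 — Parallel with input shunt Z1: Z_in = Z1 || (Z2 + Z3) = 2.334 - j8182 Ω = 8182∠-90.0° Ω.
Step 5 — Source phasor: V = 120∠-60.0° V = 60 - j103.9 V.
Step 6 — Current: I = V / Z = 0.0127 + j0.00733 A = 0.01467∠30.0° A.
Step 7 — Complex power: S = V·I* = 0.0005022 - j1.76 VA.
Step 8 — Real power: P = Re(S) = 0.0005022 W.
Step 9 — Reactive power: Q = Im(S) = -1.76 VAR.
Step 10 — Apparent power: |S| = 1.76 VA.
Step 11 — Power factor: PF = P/|S| = 0.0002853 (leading).

(a) P = 0.0005022 W  (b) Q = -1.76 VAR  (c) S = 1.76 VA  (d) PF = 0.0002853 (leading)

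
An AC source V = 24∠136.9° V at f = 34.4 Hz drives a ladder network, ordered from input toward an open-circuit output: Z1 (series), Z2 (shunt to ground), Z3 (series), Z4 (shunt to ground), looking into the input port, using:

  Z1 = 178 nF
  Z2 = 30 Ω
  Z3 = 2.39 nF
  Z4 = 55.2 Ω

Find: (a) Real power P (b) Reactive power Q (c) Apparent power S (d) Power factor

Step 1 — Angular frequency: ω = 2π·f = 2π·34.4 = 216.1 rad/s.
Step 2 — Component impedances:
  Z1: Z = 1/(jωC) = -j/(ω·C) = 0 - j2.599e+04 Ω
  Z2: Z = R = 30 Ω
  Z3: Z = 1/(jωC) = -j/(ω·C) = 0 - j1.936e+06 Ω
  Z4: Z = R = 55.2 Ω
Step 3 — Ladder network (open output): work backward from the far end, alternating series and parallel combinations. Z_in = 30 - j2.599e+04 Ω = 2.599e+04∠-89.9° Ω.
Step 4 — Source phasor: V = 24∠136.9° V = -17.52 + j16.4 V.
Step 5 — Current: I = V / Z = -0.0006317 - j0.0006735 A = 0.0009234∠-133.2° A.
Step 6 — Complex power: S = V·I* = 2.558e-05 - j0.02216 VA.
Step 7 — Real power: P = Re(S) = 2.558e-05 W.
Step 8 — Reactive power: Q = Im(S) = -0.02216 VAR.
Step 9 — Apparent power: |S| = 0.02216 VA.
Step 10 — Power factor: PF = P/|S| = 0.001154 (leading).

(a) P = 2.558e-05 W  (b) Q = -0.02216 VAR  (c) S = 0.02216 VA  (d) PF = 0.001154 (leading)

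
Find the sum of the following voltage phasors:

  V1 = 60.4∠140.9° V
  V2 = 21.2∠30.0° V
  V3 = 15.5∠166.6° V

Step 1 — Convert each phasor to rectangular form:
  V1 = 60.4·(cos(140.9°) + j·sin(140.9°)) = -46.87 + j38.09 V
  V2 = 21.2·(cos(30.0°) + j·sin(30.0°)) = 18.36 + j10.6 V
  V3 = 15.5·(cos(166.6°) + j·sin(166.6°)) = -15.08 + j3.592 V
Step 2 — Sum components: V_total = -43.59 + j52.28 V.
Step 3 — Convert to polar: |V_total| = 68.07 V, ∠V_total = 129.8°.

V_total = 68.07∠129.8° V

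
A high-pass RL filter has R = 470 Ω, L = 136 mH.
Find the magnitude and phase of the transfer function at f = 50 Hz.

Step 1 — Angular frequency: ω = 2π·50 = 314.2 rad/s.
Step 2 — Transfer function: H(jω) = jωL/(R + jωL).
Step 3 — Numerator jωL = j·42.73; denominator R + jωL = 470 + j42.73.
Step 4 — H = 0.008196 + j0.09016.
Step 5 — Magnitude: |H| = 0.09053 (-20.9 dB); phase: φ = 84.8°.

|H| = 0.09053 (-20.9 dB), φ = 84.8°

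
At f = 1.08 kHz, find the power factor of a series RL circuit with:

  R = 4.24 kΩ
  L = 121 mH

Step 1 — Angular frequency: ω = 2π·f = 2π·1080 = 6786 rad/s.
Step 2 — Component impedances:
  R: Z = R = 4240 Ω
  L: Z = jωL = j·6786·0.121 = 0 + j821.1 Ω
Step 3 — Series combination: Z_total = R + L = 4240 + j821.1 Ω = 4319∠11.0° Ω.
Step 4 — Power factor: PF = cos(φ) = Re(Z)/|Z| = 4240/4318.8 = 0.9818.
Step 5 — Type: Im(Z) = 821.1 ⇒ lagging (phase φ = 11.0°).

PF = 0.9818 (lagging, φ = 11.0°)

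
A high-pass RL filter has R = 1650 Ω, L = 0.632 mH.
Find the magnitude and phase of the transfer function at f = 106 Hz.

Step 1 — Angular frequency: ω = 2π·106 = 666 rad/s.
Step 2 — Transfer function: H(jω) = jωL/(R + jωL).
Step 3 — Numerator jωL = j·0.4209; denominator R + jωL = 1650 + j0.4209.
Step 4 — H = 6.508e-08 + j0.0002551.
Step 5 — Magnitude: |H| = 0.0002551 (-71.9 dB); phase: φ = 90.0°.

|H| = 0.0002551 (-71.9 dB), φ = 90.0°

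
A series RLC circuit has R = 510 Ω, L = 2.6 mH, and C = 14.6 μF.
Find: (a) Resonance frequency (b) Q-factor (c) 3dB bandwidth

Step 1 — Resonance: ω₀ = 1/√(LC) = 1/√(0.0026·1.46e-05) = 5133 rad/s.
Step 2 — f₀ = ω₀/(2π) = 816.9 Hz.
Step 3 — Series Q: Q = ω₀L/R = 5133·0.0026/510 = 0.02617.
Step 4 — Bandwidth: Δω = ω₀/Q = 1.962e+05 rad/s; BW = Δω/(2π) = 3.122e+04 Hz.

(a) f₀ = 816.9 Hz  (b) Q = 0.02617  (c) BW = 3.122e+04 Hz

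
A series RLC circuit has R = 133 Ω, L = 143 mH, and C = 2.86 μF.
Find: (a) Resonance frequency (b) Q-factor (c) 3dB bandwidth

Step 1 — Resonance: ω₀ = 1/√(LC) = 1/√(0.143·2.86e-06) = 1564 rad/s.
Step 2 — f₀ = ω₀/(2π) = 248.9 Hz.
Step 3 — Series Q: Q = ω₀L/R = 1564·0.143/133 = 1.681.
Step 4 — Bandwidth: Δω = ω₀/Q = 930.1 rad/s; BW = Δω/(2π) = 148 Hz.

(a) f₀ = 248.9 Hz  (b) Q = 1.681  (c) BW = 148 Hz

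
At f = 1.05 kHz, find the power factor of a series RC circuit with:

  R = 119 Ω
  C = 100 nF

Step 1 — Angular frequency: ω = 2π·f = 2π·1050 = 6597 rad/s.
Step 2 — Component impedances:
  R: Z = R = 119 Ω
  C: Z = 1/(jωC) = -j/(ω·C) = 0 - j1516 Ω
Step 3 — Series combination: Z_total = R + C = 119 - j1516 Ω = 1520∠-85.5° Ω.
Step 4 — Power factor: PF = cos(φ) = Re(Z)/|Z| = 119/1520.4 = 0.07827.
Step 5 — Type: Im(Z) = -1516 ⇒ leading (phase φ = -85.5°).

PF = 0.07827 (leading, φ = -85.5°)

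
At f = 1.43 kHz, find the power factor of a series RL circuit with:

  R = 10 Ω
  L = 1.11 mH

Step 1 — Angular frequency: ω = 2π·f = 2π·1430 = 8985 rad/s.
Step 2 — Component impedances:
  R: Z = R = 10 Ω
  L: Z = jωL = j·8985·0.00111 = 0 + j9.973 Ω
Step 3 — Series combination: Z_total = R + L = 10 + j9.973 Ω = 14.12∠44.9° Ω.
Step 4 — Power factor: PF = cos(φ) = Re(Z)/|Z| = 10/14.123 = 0.7081.
Step 5 — Type: Im(Z) = 9.973 ⇒ lagging (phase φ = 44.9°).

PF = 0.7081 (lagging, φ = 44.9°)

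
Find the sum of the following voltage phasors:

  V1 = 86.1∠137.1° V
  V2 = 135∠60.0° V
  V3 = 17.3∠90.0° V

Step 1 — Convert each phasor to rectangular form:
  V1 = 86.1·(cos(137.1°) + j·sin(137.1°)) = -63.07 + j58.61 V
  V2 = 135·(cos(60.0°) + j·sin(60.0°)) = 67.5 + j116.9 V
  V3 = 17.3·(cos(90.0°) + j·sin(90.0°)) = 0 + j17.3 V
Step 2 — Sum components: V_total = 4.428 + j192.8 V.
Step 3 — Convert to polar: |V_total| = 192.9 V, ∠V_total = 88.7°.

V_total = 192.9∠88.7° V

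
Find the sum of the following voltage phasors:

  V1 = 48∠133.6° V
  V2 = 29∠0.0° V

Step 1 — Convert each phasor to rectangular form:
  V1 = 48·(cos(133.6°) + j·sin(133.6°)) = -33.1 + j34.76 V
  V2 = 29·(cos(0.0°) + j·sin(0.0°)) = 29 V
Step 2 — Sum components: V_total = -4.102 + j34.76 V.
Step 3 — Convert to polar: |V_total| = 35 V, ∠V_total = 96.7°.

V_total = 35∠96.7° V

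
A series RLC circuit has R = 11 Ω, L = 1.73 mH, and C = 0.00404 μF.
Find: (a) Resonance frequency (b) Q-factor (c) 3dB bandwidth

Step 1 — Resonance: ω₀ = 1/√(LC) = 1/√(0.00173·4.04e-09) = 3.783e+05 rad/s.
Step 2 — f₀ = ω₀/(2π) = 6.02e+04 Hz.
Step 3 — Series Q: Q = ω₀L/R = 3.783e+05·0.00173/11 = 59.49.
Step 4 — Bandwidth: Δω = ω₀/Q = 6358 rad/s; BW = Δω/(2π) = 1012 Hz.

(a) f₀ = 6.02e+04 Hz  (b) Q = 59.49  (c) BW = 1012 Hz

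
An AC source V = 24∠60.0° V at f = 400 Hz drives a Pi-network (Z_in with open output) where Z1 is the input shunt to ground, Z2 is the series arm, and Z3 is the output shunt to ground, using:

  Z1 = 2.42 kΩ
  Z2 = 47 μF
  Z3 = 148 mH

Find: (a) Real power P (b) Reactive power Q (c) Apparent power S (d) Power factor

Step 1 — Angular frequency: ω = 2π·f = 2π·400 = 2513 rad/s.
Step 2 — Component impedances:
  Z1: Z = R = 2420 Ω
  Z2: Z = 1/(jωC) = -j/(ω·C) = 0 - j8.466 Ω
  Z3: Z = jωL = j·2513·0.148 = 0 + j372 Ω
Step 3 — With open output, the series arm Z2 and the output shunt Z3 appear in series to ground: Z2 + Z3 = 0 + j363.5 Ω.
Step 4 — Parallel with input shunt Z1: Z_in = Z1 || (Z2 + Z3) = 53.4 + j355.5 Ω = 359.5∠81.5° Ω.
Step 5 — Source phasor: V = 24∠60.0° V = 12 + j20.78 V.
Step 6 — Current: I = V / Z = 0.06214 - j0.02442 A = 0.06677∠-21.5° A.
Step 7 — Complex power: S = V·I* = 0.238 + j1.585 VA.
Step 8 — Real power: P = Re(S) = 0.238 W.
Step 9 — Reactive power: Q = Im(S) = 1.585 VAR.
Step 10 — Apparent power: |S| = 1.602 VA.
Step 11 — Power factor: PF = P/|S| = 0.1485 (lagging).

(a) P = 0.238 W  (b) Q = 1.585 VAR  (c) S = 1.602 VA  (d) PF = 0.1485 (lagging)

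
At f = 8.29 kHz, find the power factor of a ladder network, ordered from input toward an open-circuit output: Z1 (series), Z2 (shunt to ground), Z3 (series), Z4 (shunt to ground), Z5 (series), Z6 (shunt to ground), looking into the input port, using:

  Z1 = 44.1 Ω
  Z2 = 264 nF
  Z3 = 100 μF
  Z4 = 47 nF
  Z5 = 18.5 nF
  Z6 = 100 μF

Step 1 — Angular frequency: ω = 2π·f = 2π·8290 = 5.209e+04 rad/s.
Step 2 — Component impedances:
  Z1: Z = R = 44.1 Ω
  Z2: Z = 1/(jωC) = -j/(ω·C) = 0 - j72.72 Ω
  Z3: Z = 1/(jωC) = -j/(ω·C) = 0 - j0.192 Ω
  Z4: Z = 1/(jωC) = -j/(ω·C) = 0 - j408.5 Ω
  Z5: Z = 1/(jωC) = -j/(ω·C) = 0 - j1038 Ω
  Z6: Z = 1/(jωC) = -j/(ω·C) = 0 - j0.192 Ω
Step 3 — Ladder network (open output): work backward from the far end, alternating series and parallel combinations. Z_in = 44.1 - j58.27 Ω = 73.08∠-52.9° Ω.
Step 4 — Power factor: PF = cos(φ) = Re(Z)/|Z| = 44.1/73.079 = 0.6035.
Step 5 — Type: Im(Z) = -58.27 ⇒ leading (phase φ = -52.9°).

PF = 0.6035 (leading, φ = -52.9°)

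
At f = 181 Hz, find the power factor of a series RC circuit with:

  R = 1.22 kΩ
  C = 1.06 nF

Step 1 — Angular frequency: ω = 2π·f = 2π·181 = 1137 rad/s.
Step 2 — Component impedances:
  R: Z = R = 1220 Ω
  C: Z = 1/(jωC) = -j/(ω·C) = 0 - j8.295e+05 Ω
Step 3 — Series combination: Z_total = R + C = 1220 - j8.295e+05 Ω = 8.295e+05∠-89.9° Ω.
Step 4 — Power factor: PF = cos(φ) = Re(Z)/|Z| = 1220/8.295e+05 = 0.001471.
Step 5 — Type: Im(Z) = -8.295e+05 ⇒ leading (phase φ = -89.9°).

PF = 0.001471 (leading, φ = -89.9°)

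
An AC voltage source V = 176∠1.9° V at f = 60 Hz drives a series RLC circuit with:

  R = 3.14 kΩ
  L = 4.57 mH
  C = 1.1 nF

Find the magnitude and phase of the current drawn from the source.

Step 1 — Angular frequency: ω = 2π·f = 2π·60 = 377 rad/s.
Step 2 — Component impedances:
  R: Z = R = 3140 Ω
  L: Z = jωL = j·377·0.00457 = 0 + j1.723 Ω
  C: Z = 1/(jωC) = -j/(ω·C) = 0 - j2.411e+06 Ω
Step 3 — Series combination: Z_total = R + L + C = 3140 - j2.411e+06 Ω = 2.411e+06∠-89.9° Ω.
Step 4 — Source phasor: V = 176∠1.9° V = 175.9 + j5.835 V.
Step 5 — Ohm's law: I = V / Z_total = (175.9 + j5.835) / (3140 - j2.411e+06) = -2.325e-06 + j7.295e-05 A.
Step 6 — Convert to polar: |I| = 7.299e-05 A, ∠I = 91.8°.

I = 7.299e-05∠91.8° A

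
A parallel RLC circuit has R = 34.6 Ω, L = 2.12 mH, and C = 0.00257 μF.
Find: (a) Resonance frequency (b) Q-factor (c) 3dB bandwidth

Step 1 — Resonance: ω₀ = 1/√(LC) = 1/√(0.00212·2.57e-09) = 4.284e+05 rad/s.
Step 2 — f₀ = ω₀/(2π) = 6.818e+04 Hz.
Step 3 — Parallel Q: Q = R/(ω₀L) = 34.6/(4.284e+05·0.00212) = 0.0381.
Step 4 — Bandwidth: Δω = ω₀/Q = 1.125e+07 rad/s; BW = Δω/(2π) = 1.79e+06 Hz.

(a) f₀ = 6.818e+04 Hz  (b) Q = 0.0381  (c) BW = 1.79e+06 Hz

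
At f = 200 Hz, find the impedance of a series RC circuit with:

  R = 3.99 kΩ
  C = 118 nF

Step 1 — Angular frequency: ω = 2π·f = 2π·200 = 1257 rad/s.
Step 2 — Component impedances:
  R: Z = R = 3990 Ω
  C: Z = 1/(jωC) = -j/(ω·C) = 0 - j6744 Ω
Step 3 — Series combination: Z_total = R + C = 3990 - j6744 Ω = 7836∠-59.4° Ω.

Z = 3990 - j6744 Ω = 7836∠-59.4° Ω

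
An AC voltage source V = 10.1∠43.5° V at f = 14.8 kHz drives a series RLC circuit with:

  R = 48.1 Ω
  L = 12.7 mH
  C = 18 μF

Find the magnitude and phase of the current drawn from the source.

Step 1 — Angular frequency: ω = 2π·f = 2π·1.48e+04 = 9.299e+04 rad/s.
Step 2 — Component impedances:
  R: Z = R = 48.1 Ω
  L: Z = jωL = j·9.299e+04·0.0127 = 0 + j1181 Ω
  C: Z = 1/(jωC) = -j/(ω·C) = 0 - j0.5974 Ω
Step 3 — Series combination: Z_total = R + L + C = 48.1 + j1180 Ω = 1181∠87.7° Ω.
Step 4 — Source phasor: V = 10.1∠43.5° V = 7.326 + j6.952 V.
Step 5 — Ohm's law: I = V / Z_total = (7.326 + j6.952) / (48.1 + j1180) = 0.006133 - j0.005957 A.
Step 6 — Convert to polar: |I| = 0.008549 A, ∠I = -44.2°.

I = 0.008549∠-44.2° A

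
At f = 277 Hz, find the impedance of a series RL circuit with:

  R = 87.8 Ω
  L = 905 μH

Step 1 — Angular frequency: ω = 2π·f = 2π·277 = 1740 rad/s.
Step 2 — Component impedances:
  R: Z = R = 87.8 Ω
  L: Z = jωL = j·1740·0.000905 = 0 + j1.575 Ω
Step 3 — Series combination: Z_total = R + L = 87.8 + j1.575 Ω = 87.81∠1.0° Ω.

Z = 87.8 + j1.575 Ω = 87.81∠1.0° Ω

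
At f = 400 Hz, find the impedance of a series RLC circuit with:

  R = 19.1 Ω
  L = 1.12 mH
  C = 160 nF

Step 1 — Angular frequency: ω = 2π·f = 2π·400 = 2513 rad/s.
Step 2 — Component impedances:
  R: Z = R = 19.1 Ω
  L: Z = jωL = j·2513·0.00112 = 0 + j2.815 Ω
  C: Z = 1/(jωC) = -j/(ω·C) = 0 - j2487 Ω
Step 3 — Series combination: Z_total = R + L + C = 19.1 - j2484 Ω = 2484∠-89.6° Ω.

Z = 19.1 - j2484 Ω = 2484∠-89.6° Ω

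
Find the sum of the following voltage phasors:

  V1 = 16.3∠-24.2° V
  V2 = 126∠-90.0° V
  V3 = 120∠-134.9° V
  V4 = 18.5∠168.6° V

Step 1 — Convert each phasor to rectangular form:
  V1 = 16.3·(cos(-24.2°) + j·sin(-24.2°)) = 14.87 - j6.682 V
  V2 = 126·(cos(-90.0°) + j·sin(-90.0°)) = 0 - j126 V
  V3 = 120·(cos(-134.9°) + j·sin(-134.9°)) = -84.7 - j85 V
  V4 = 18.5·(cos(168.6°) + j·sin(168.6°)) = -18.14 + j3.657 V
Step 2 — Sum components: V_total = -87.97 - j214 V.
Step 3 — Convert to polar: |V_total| = 231.4 V, ∠V_total = -112.3°.

V_total = 231.4∠-112.3° V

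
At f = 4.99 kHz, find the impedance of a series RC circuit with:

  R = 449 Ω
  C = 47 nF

Step 1 — Angular frequency: ω = 2π·f = 2π·4990 = 3.135e+04 rad/s.
Step 2 — Component impedances:
  R: Z = R = 449 Ω
  C: Z = 1/(jωC) = -j/(ω·C) = 0 - j678.6 Ω
Step 3 — Series combination: Z_total = R + C = 449 - j678.6 Ω = 813.7∠-56.5° Ω.

Z = 449 - j678.6 Ω = 813.7∠-56.5° Ω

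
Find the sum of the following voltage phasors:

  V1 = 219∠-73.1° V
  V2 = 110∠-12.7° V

Step 1 — Convert each phasor to rectangular form:
  V1 = 219·(cos(-73.1°) + j·sin(-73.1°)) = 63.66 - j209.5 V
  V2 = 110·(cos(-12.7°) + j·sin(-12.7°)) = 107.3 - j24.18 V
Step 2 — Sum components: V_total = 171 - j233.7 V.
Step 3 — Convert to polar: |V_total| = 289.6 V, ∠V_total = -53.8°.

V_total = 289.6∠-53.8° V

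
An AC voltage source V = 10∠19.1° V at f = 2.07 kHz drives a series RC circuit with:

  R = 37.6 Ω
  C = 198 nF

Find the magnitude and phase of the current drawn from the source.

Step 1 — Angular frequency: ω = 2π·f = 2π·2070 = 1.301e+04 rad/s.
Step 2 — Component impedances:
  R: Z = R = 37.6 Ω
  C: Z = 1/(jωC) = -j/(ω·C) = 0 - j388.3 Ω
Step 3 — Series combination: Z_total = R + C = 37.6 - j388.3 Ω = 390.1∠-84.5° Ω.
Step 4 — Source phasor: V = 10∠19.1° V = 9.449 + j3.272 V.
Step 5 — Ohm's law: I = V / Z_total = (9.449 + j3.272) / (37.6 - j388.3) = -0.006014 + j0.02492 A.
Step 6 — Convert to polar: |I| = 0.02563 A, ∠I = 103.6°.

I = 0.02563∠103.6° A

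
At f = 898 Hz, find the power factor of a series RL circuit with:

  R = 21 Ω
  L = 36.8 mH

Step 1 — Angular frequency: ω = 2π·f = 2π·898 = 5642 rad/s.
Step 2 — Component impedances:
  R: Z = R = 21 Ω
  L: Z = jωL = j·5642·0.0368 = 0 + j207.6 Ω
Step 3 — Series combination: Z_total = R + L = 21 + j207.6 Ω = 208.7∠84.2° Ω.
Step 4 — Power factor: PF = cos(φ) = Re(Z)/|Z| = 21/208.7 = 0.1006.
Step 5 — Type: Im(Z) = 207.6 ⇒ lagging (phase φ = 84.2°).

PF = 0.1006 (lagging, φ = 84.2°)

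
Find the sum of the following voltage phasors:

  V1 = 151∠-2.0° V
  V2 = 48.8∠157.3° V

Step 1 — Convert each phasor to rectangular form:
  V1 = 151·(cos(-2.0°) + j·sin(-2.0°)) = 150.9 - j5.27 V
  V2 = 48.8·(cos(157.3°) + j·sin(157.3°)) = -45.02 + j18.83 V
Step 2 — Sum components: V_total = 105.9 + j13.56 V.
Step 3 — Convert to polar: |V_total| = 106.8 V, ∠V_total = 7.3°.

V_total = 106.8∠7.3° V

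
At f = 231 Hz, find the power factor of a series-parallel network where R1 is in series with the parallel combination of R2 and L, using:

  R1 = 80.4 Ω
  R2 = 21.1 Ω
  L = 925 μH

Step 1 — Angular frequency: ω = 2π·f = 2π·231 = 1451 rad/s.
Step 2 — Component impedances:
  R1: Z = R = 80.4 Ω
  R2: Z = R = 21.1 Ω
  L: Z = jωL = j·1451·0.000925 = 0 + j1.343 Ω
Step 3 — Parallel branch: R2 || L = 1/(1/R2 + 1/L) = 0.08508 + j1.337 Ω.
Step 4 — Series with R1: Z_total = R1 + (R2 || L) = 80.49 + j1.337 Ω = 80.5∠1.0° Ω.
Step 5 — Power factor: PF = cos(φ) = Re(Z)/|Z| = 80.49/80.5 = 0.9999.
Step 6 — Type: Im(Z) = 1.337 ⇒ lagging (phase φ = 1.0°).

PF = 0.9999 (lagging, φ = 1.0°)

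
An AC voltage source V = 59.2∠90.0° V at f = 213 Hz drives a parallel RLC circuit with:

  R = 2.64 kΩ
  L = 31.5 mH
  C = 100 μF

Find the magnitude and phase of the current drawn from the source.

Step 1 — Angular frequency: ω = 2π·f = 2π·213 = 1338 rad/s.
Step 2 — Component impedances:
  R: Z = R = 2640 Ω
  L: Z = jωL = j·1338·0.0315 = 0 + j42.16 Ω
  C: Z = 1/(jωC) = -j/(ω·C) = 0 - j7.472 Ω
Step 3 — Parallel combination: 1/Z_total = 1/R + 1/L + 1/C; Z_total = 0.03124 - j9.082 Ω = 9.082∠-89.8° Ω.
Step 4 — Source phasor: V = 59.2∠90.0° V = 0 + j59.2 V.
Step 5 — Ohm's law: I = V / Z_total = (0 + j59.2) / (0.03124 - j9.082) = -6.519 + j0.02242 A.
Step 6 — Convert to polar: |I| = 6.519 A, ∠I = 179.8°.

I = 6.519∠179.8° A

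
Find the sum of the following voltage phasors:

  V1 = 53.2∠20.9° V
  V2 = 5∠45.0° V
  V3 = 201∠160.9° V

Step 1 — Convert each phasor to rectangular form:
  V1 = 53.2·(cos(20.9°) + j·sin(20.9°)) = 49.7 + j18.98 V
  V2 = 5·(cos(45.0°) + j·sin(45.0°)) = 3.536 + j3.536 V
  V3 = 201·(cos(160.9°) + j·sin(160.9°)) = -189.9 + j65.77 V
Step 2 — Sum components: V_total = -136.7 + j88.28 V.
Step 3 — Convert to polar: |V_total| = 162.7 V, ∠V_total = 147.1°.

V_total = 162.7∠147.1° V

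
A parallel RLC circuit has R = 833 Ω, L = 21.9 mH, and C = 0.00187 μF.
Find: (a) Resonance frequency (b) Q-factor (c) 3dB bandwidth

Step 1 — Resonance: ω₀ = 1/√(LC) = 1/√(0.0219·1.87e-09) = 1.563e+05 rad/s.
Step 2 — f₀ = ω₀/(2π) = 2.487e+04 Hz.
Step 3 — Parallel Q: Q = R/(ω₀L) = 833/(1.563e+05·0.0219) = 0.2434.
Step 4 — Bandwidth: Δω = ω₀/Q = 6.42e+05 rad/s; BW = Δω/(2π) = 1.022e+05 Hz.

(a) f₀ = 2.487e+04 Hz  (b) Q = 0.2434  (c) BW = 1.022e+05 Hz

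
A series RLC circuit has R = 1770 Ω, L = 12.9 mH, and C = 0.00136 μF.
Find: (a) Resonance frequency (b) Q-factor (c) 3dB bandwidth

Step 1 — Resonance condition Im(Z)=0 gives ω₀ = 1/√(LC).
Step 2 — ω₀ = 1/√(0.0129·1.36e-09) = 2.387e+05 rad/s.
Step 3 — f₀ = ω₀/(2π) = 3.8e+04 Hz.
Step 4 — Series Q: Q = ω₀L/R = 2.387e+05·0.0129/1770 = 1.74.
Step 5 — 3dB bandwidth: Δω = ω₀/Q = 1.372e+05 rad/s; BW = Δω/(2π) = 2.184e+04 Hz.

(a) f₀ = 3.8e+04 Hz  (b) Q = 1.74  (c) BW = 2.184e+04 Hz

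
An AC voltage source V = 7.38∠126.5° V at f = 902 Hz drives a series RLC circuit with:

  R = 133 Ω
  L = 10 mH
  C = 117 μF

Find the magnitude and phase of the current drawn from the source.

Step 1 — Angular frequency: ω = 2π·f = 2π·902 = 5667 rad/s.
Step 2 — Component impedances:
  R: Z = R = 133 Ω
  L: Z = jωL = j·5667·0.01 = 0 + j56.67 Ω
  C: Z = 1/(jωC) = -j/(ω·C) = 0 - j1.508 Ω
Step 3 — Series combination: Z_total = R + L + C = 133 + j55.17 Ω = 144∠22.5° Ω.
Step 4 — Source phasor: V = 7.38∠126.5° V = -4.39 + j5.932 V.
Step 5 — Ohm's law: I = V / Z_total = (-4.39 + j5.932) / (133 + j55.17) = -0.01238 + j0.04974 A.
Step 6 — Convert to polar: |I| = 0.05125 A, ∠I = 104.0°.

I = 0.05125∠104.0° A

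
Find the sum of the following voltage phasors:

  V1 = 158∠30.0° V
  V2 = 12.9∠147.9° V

Step 1 — Convert each phasor to rectangular form:
  V1 = 158·(cos(30.0°) + j·sin(30.0°)) = 136.8 + j79 V
  V2 = 12.9·(cos(147.9°) + j·sin(147.9°)) = -10.93 + j6.855 V
Step 2 — Sum components: V_total = 125.9 + j85.86 V.
Step 3 — Convert to polar: |V_total| = 152.4 V, ∠V_total = 34.3°.

V_total = 152.4∠34.3° V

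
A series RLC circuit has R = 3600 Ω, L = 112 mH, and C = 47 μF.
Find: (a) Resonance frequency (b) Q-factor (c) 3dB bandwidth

Step 1 — Resonance condition Im(Z)=0 gives ω₀ = 1/√(LC).
Step 2 — ω₀ = 1/√(0.112·4.7e-05) = 435.9 rad/s.
Step 3 — f₀ = ω₀/(2π) = 69.37 Hz.
Step 4 — Series Q: Q = ω₀L/R = 435.9·0.112/3600 = 0.01356.
Step 5 — 3dB bandwidth: Δω = ω₀/Q = 3.214e+04 rad/s; BW = Δω/(2π) = 5116 Hz.

(a) f₀ = 69.37 Hz  (b) Q = 0.01356  (c) BW = 5116 Hz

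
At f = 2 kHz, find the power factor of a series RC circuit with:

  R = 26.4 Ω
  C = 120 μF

Step 1 — Angular frequency: ω = 2π·f = 2π·2000 = 1.257e+04 rad/s.
Step 2 — Component impedances:
  R: Z = R = 26.4 Ω
  C: Z = 1/(jωC) = -j/(ω·C) = 0 - j0.6631 Ω
Step 3 — Series combination: Z_total = R + C = 26.4 - j0.6631 Ω = 26.41∠-1.4° Ω.
Step 4 — Power factor: PF = cos(φ) = Re(Z)/|Z| = 26.4/26.408 = 0.9997.
Step 5 — Type: Im(Z) = -0.6631 ⇒ leading (phase φ = -1.4°).

PF = 0.9997 (leading, φ = -1.4°)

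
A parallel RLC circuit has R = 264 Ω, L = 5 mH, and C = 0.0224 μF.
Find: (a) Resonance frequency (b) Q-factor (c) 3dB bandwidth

Step 1 — Resonance: ω₀ = 1/√(LC) = 1/√(0.005·2.24e-08) = 9.449e+04 rad/s.
Step 2 — f₀ = ω₀/(2π) = 1.504e+04 Hz.
Step 3 — Parallel Q: Q = R/(ω₀L) = 264/(9.449e+04·0.005) = 0.5588.
Step 4 — Bandwidth: Δω = ω₀/Q = 1.691e+05 rad/s; BW = Δω/(2π) = 2.691e+04 Hz.

(a) f₀ = 1.504e+04 Hz  (b) Q = 0.5588  (c) BW = 2.691e+04 Hz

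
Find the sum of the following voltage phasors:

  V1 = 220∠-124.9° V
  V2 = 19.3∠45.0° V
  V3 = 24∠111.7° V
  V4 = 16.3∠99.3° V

Step 1 — Convert each phasor to rectangular form:
  V1 = 220·(cos(-124.9°) + j·sin(-124.9°)) = -125.9 - j180.4 V
  V2 = 19.3·(cos(45.0°) + j·sin(45.0°)) = 13.65 + j13.65 V
  V3 = 24·(cos(111.7°) + j·sin(111.7°)) = -8.874 + j22.3 V
  V4 = 16.3·(cos(99.3°) + j·sin(99.3°)) = -2.634 + j16.09 V
Step 2 — Sum components: V_total = -123.7 - j128.4 V.
Step 3 — Convert to polar: |V_total| = 178.3 V, ∠V_total = -133.9°.

V_total = 178.3∠-133.9° V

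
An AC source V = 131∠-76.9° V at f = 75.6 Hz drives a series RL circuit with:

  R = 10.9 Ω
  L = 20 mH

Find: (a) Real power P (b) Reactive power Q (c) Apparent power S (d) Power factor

Step 1 — Angular frequency: ω = 2π·f = 2π·75.6 = 475 rad/s.
Step 2 — Component impedances:
  R: Z = R = 10.9 Ω
  L: Z = jωL = j·475·0.02 = 0 + j9.5 Ω
Step 3 — Series combination: Z_total = R + L = 10.9 + j9.5 Ω = 14.46∠41.1° Ω.
Step 4 — Source phasor: V = 131∠-76.9° V = 29.69 - j127.6 V.
Step 5 — Current: I = V / Z = -4.25 - j8.001 A = 9.06∠-118.0° A.
Step 6 — Complex power: S = V·I* = 894.7 + j779.8 VA.
Step 7 — Real power: P = Re(S) = 894.7 W.
Step 8 — Reactive power: Q = Im(S) = 779.8 VAR.
Step 9 — Apparent power: |S| = 1187 VA.
Step 10 — Power factor: PF = P/|S| = 0.7539 (lagging).

(a) P = 894.7 W  (b) Q = 779.8 VAR  (c) S = 1187 VA  (d) PF = 0.7539 (lagging)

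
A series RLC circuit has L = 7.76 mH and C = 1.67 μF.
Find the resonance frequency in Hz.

Step 1 — Resonance condition Im(Z)=0 gives ω₀ = 1/√(LC).
Step 2 — ω₀ = 1/√(0.00776·1.67e-06) = 8784 rad/s.
Step 3 — f₀ = ω₀/(2π) = 1398 Hz.

f₀ = 1398 Hz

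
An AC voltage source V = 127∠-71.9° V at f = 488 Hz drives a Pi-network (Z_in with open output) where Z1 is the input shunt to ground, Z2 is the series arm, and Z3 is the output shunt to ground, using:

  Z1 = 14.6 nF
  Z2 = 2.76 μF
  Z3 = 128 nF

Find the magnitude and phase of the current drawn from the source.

Step 1 — Angular frequency: ω = 2π·f = 2π·488 = 3066 rad/s.
Step 2 — Component impedances:
  Z1: Z = 1/(jωC) = -j/(ω·C) = 0 - j2.234e+04 Ω
  Z2: Z = 1/(jωC) = -j/(ω·C) = 0 - j118.2 Ω
  Z3: Z = 1/(jωC) = -j/(ω·C) = 0 - j2548 Ω
Step 3 — With open output, the series arm Z2 and the output shunt Z3 appear in series to ground: Z2 + Z3 = 0 - j2666 Ω.
Step 4 — Parallel with input shunt Z1: Z_in = Z1 || (Z2 + Z3) = 0 - j2382 Ω = 2382∠-90.0° Ω.
Step 5 — Source phasor: V = 127∠-71.9° V = 39.46 - j120.7 V.
Step 6 — Ohm's law: I = V / Z_total = (39.46 - j120.7) / (0 - j2382) = 0.05068 + j0.01657 A.
Step 7 — Convert to polar: |I| = 0.05332 A, ∠I = 18.1°.

I = 0.05332∠18.1° A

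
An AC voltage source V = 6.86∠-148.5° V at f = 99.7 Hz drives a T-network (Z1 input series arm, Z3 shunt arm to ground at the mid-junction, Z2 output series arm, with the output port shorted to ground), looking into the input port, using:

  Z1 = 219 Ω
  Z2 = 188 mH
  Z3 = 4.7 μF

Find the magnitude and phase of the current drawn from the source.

Step 1 — Angular frequency: ω = 2π·f = 2π·99.7 = 626.4 rad/s.
Step 2 — Component impedances:
  Z1: Z = R = 219 Ω
  Z2: Z = jωL = j·626.4·0.188 = 0 + j117.8 Ω
  Z3: Z = 1/(jωC) = -j/(ω·C) = 0 - j339.6 Ω
Step 3 — With the output port shorted to ground, the output series arm Z2 runs from the junction to ground; the shunt arm Z3 also runs from the junction to ground. They appear in parallel: Z3 || Z2 = 0 + j180.3 Ω.
Step 4 — Series with input arm Z1: Z_in = Z1 + (Z3 || Z2) = 219 + j180.3 Ω = 283.7∠39.5° Ω.
Step 5 — Source phasor: V = 6.86∠-148.5° V = -5.849 - j3.584 V.
Step 6 — Ohm's law: I = V / Z_total = (-5.849 - j3.584) / (219 + j180.3) = -0.02395 + j0.00335 A.
Step 7 — Convert to polar: |I| = 0.02418 A, ∠I = 172.0°.

I = 0.02418∠172.0° A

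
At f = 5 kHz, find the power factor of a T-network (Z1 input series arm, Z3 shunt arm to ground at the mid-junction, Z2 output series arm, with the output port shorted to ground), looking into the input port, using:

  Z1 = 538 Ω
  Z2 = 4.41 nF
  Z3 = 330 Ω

Step 1 — Angular frequency: ω = 2π·f = 2π·5000 = 3.142e+04 rad/s.
Step 2 — Component impedances:
  Z1: Z = R = 538 Ω
  Z2: Z = 1/(jωC) = -j/(ω·C) = 0 - j7218 Ω
  Z3: Z = R = 330 Ω
Step 3 — With the output port shorted to ground, the output series arm Z2 runs from the junction to ground; the shunt arm Z3 also runs from the junction to ground. They appear in parallel: Z3 || Z2 = 329.3 - j15.06 Ω.
Step 4 — Series with input arm Z1: Z_in = Z1 + (Z3 || Z2) = 867.3 - j15.06 Ω = 867.4∠-1.0° Ω.
Step 5 — Power factor: PF = cos(φ) = Re(Z)/|Z| = 867.3116/867.4423 = 0.9998.
Step 6 — Type: Im(Z) = -15.06 ⇒ leading (phase φ = -1.0°).

PF = 0.9998 (leading, φ = -1.0°)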